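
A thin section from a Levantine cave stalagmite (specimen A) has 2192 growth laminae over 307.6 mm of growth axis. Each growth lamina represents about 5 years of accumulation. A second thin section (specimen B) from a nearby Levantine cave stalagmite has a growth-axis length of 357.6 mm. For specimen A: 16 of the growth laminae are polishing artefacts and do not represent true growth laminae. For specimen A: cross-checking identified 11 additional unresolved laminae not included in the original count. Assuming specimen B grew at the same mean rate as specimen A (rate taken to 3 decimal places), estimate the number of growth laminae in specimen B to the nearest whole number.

2554 growth laminae

Specimen A: adjusted count: 2192 − 16 + 11 = 2187 growth laminae.
Specimen A: 2187 growth laminae at 5 years each span 2187 × 5 = 10935 years.
A: Extension rate ≈ 307.6 / 10935 = 0.028 mm/yr.
B spans 357.6 / 0.028 = 12771.43 years; at 5 years per growth lamina that is 12771.43 / 5 ≈ 2554 growth laminae.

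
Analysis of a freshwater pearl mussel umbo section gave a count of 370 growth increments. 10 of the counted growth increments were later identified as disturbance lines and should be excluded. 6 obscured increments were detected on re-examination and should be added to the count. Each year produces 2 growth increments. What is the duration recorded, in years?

183 years

Correcting the raw count gives 370 − 10 + 6 = 366 true growth increments.
366 growth increments at 2 per year is 366 / 2 = 183 years.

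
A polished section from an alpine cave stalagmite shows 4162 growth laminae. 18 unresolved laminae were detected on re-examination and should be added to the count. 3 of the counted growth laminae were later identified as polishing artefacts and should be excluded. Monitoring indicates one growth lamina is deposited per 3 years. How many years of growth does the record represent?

12531 yr

Adjusted count: 4162 − 3 + 18 = 4177 growth laminae.
At 3 years per growth lamina, 4177 × 3 = 12531 years.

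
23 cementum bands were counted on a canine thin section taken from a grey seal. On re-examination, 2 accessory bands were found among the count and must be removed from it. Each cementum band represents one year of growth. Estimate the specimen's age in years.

21 years

Correcting the raw count gives 23 − 2 = 21 true cementum bands.
At one cementum band per year, that is 21 years.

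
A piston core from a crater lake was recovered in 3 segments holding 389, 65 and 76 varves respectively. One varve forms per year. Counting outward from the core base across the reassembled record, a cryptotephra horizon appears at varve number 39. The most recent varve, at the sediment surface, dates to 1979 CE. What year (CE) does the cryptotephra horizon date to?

Total varves = 389 + 65 + 76 = 530.
The cryptotephra horizon sits at varve 39 from the core base, so 530 − 39 = 491 varves formed after it.
Counting back 491 years from 1979 CE places the cryptotephra horizon in 1979 − 491 = 1488 CE.

1488 CE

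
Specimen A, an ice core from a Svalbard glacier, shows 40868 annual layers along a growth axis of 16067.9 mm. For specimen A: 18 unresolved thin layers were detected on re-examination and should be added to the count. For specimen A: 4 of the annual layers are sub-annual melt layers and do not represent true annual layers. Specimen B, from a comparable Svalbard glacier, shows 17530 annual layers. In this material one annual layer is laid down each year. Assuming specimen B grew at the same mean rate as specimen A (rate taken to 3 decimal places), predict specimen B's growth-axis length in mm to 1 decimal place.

6889.3 mm

Specimen A: adjusted count: 40868 − 4 + 18 = 40882 annual layers.
A: 16067.9 mm over 40882 years gives 16067.9 / 40882 ≈ 0.393 mm/yr.
Length of B = 0.393 × 17530 = 6889.3 mm.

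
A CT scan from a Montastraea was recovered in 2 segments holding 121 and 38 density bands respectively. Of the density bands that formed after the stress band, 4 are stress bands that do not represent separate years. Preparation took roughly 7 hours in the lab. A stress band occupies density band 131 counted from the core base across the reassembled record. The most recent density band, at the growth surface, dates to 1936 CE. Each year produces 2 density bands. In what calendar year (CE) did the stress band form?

Total density bands = 121 + 38 = 159.
159 − 131 = 28 density bands lie beyond the stress band toward the growth surface.
Removing the 4 false density bands leaves 28 − 4 = 24 true density bands beyond the stress band.
24 density bands at 2 per year is 24 / 2 = 12 years.
Counting back 12 years from 1936 CE places the stress band in 1936 − 12 = 1924 CE.

1924 CE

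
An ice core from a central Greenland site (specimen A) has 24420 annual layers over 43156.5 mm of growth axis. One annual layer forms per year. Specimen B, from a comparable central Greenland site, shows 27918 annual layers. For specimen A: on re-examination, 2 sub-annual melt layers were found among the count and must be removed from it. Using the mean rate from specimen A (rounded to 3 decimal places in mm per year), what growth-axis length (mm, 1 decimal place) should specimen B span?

49331.1 mm

Specimen A: true annual layer count = 24420 − 2 = 24418.
A: Mean rate = 43156.5 mm / 24418 years ≈ 1.767 mm per year.
B's length ≈ 1.767 × 27918 = 49331.1 mm.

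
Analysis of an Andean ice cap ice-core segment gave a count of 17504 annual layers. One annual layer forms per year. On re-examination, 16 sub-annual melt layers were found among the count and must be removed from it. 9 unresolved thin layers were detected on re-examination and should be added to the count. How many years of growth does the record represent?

17497 years

Adjusted count: 17504 − 16 + 9 = 17497 annual layers.
At one annual layer per year, that is 17497 years.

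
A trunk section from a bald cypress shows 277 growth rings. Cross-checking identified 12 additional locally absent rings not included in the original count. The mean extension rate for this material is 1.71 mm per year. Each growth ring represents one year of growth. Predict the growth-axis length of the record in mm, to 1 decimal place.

494.2 mm

True growth ring count = 277 + 12 = 289.
Length ≈ 1.71 × 289 = 494.2 mm.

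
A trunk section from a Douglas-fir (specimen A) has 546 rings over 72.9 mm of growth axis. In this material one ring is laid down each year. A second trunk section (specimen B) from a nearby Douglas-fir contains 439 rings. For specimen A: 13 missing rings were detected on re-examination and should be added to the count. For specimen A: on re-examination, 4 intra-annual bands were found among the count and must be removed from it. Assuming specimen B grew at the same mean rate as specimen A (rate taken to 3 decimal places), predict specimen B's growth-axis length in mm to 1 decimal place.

Specimen A: adjusted count: 546 − 4 + 13 = 555 rings.
A: 72.9 mm over 555 years gives 72.9 / 555 ≈ 0.131 mm/yr.
B's length ≈ 0.131 × 439 = 57.5 mm.

57.5 mm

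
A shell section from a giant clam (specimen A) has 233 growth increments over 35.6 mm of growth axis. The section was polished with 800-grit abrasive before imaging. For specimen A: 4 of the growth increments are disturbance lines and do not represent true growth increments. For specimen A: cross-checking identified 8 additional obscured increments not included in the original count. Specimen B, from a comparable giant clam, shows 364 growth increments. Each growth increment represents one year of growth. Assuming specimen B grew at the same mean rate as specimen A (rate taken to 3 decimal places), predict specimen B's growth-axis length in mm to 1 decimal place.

Specimen A: adjusted count: 233 − 4 + 8 = 237 growth increments.
A: Mean rate = 35.6 mm / 237 years ≈ 0.150 mm/yr.
Length of B = 0.150 × 364 = 54.6 mm.

54.6 mm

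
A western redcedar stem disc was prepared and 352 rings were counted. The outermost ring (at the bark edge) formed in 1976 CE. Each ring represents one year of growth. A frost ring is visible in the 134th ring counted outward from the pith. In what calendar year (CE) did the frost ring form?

1758 CE

352 − 134 = 218 rings lie beyond the frost ring toward the bark edge.
The ring at the bark edge is 1976 CE, so the frost ring dates to 1976 − 218 = 1758 CE.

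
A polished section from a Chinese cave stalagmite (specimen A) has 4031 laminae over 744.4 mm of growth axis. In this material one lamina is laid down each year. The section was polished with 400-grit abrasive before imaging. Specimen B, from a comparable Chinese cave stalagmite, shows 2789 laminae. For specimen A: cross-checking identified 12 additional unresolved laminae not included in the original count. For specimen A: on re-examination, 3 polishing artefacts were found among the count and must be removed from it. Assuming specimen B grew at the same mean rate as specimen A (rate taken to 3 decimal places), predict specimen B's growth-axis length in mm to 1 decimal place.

Specimen A: correcting the raw count gives 4031 − 3 + 12 = 4040 true laminae.
A: Mean rate = 744.4 mm / 4040 years ≈ 0.184 mm per year.
B's length ≈ 0.184 × 2789 = 513.2 mm.

513.2 mm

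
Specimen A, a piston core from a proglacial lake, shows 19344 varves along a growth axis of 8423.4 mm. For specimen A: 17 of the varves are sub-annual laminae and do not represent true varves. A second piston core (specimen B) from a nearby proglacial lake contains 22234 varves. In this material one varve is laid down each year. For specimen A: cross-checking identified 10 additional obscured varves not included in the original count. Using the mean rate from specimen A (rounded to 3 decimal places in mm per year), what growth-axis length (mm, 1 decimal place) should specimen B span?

9694.0 mm

Specimen A: adjusted count: 19344 − 17 + 10 = 19337 varves.
A: Extension rate ≈ 8423.4 / 19337 = 0.436 mm/yr.
Length of B = 0.436 × 22234 = 9694.0 mm.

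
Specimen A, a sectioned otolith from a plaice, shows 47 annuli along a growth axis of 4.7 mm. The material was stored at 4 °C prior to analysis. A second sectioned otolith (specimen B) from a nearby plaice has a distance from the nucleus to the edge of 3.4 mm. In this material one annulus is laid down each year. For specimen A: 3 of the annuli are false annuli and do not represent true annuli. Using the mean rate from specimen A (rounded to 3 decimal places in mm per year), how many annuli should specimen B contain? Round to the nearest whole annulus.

Specimen A: after corrections the count is 47 − 3 = 44 annuli.
A: Extension rate ≈ 4.7 / 44 = 0.107 mm per year.
B spans 3.4 / 0.107 = 31.78 years ≈ 32 annuli.

32 annuli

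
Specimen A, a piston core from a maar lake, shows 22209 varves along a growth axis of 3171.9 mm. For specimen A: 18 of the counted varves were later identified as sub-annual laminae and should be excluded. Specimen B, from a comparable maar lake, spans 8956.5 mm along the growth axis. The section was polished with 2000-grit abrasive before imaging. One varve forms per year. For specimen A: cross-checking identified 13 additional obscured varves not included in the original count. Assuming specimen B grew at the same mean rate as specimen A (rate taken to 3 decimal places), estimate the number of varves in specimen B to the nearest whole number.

Specimen A: correcting the raw count gives 22209 − 18 + 13 = 22204 true varves.
A: Mean rate = 3171.9 mm / 22204 years ≈ 0.143 mm/year.
For B, 8956.5 / 0.143 = 62632.87 years ≈ 62633 varves.

62633 varves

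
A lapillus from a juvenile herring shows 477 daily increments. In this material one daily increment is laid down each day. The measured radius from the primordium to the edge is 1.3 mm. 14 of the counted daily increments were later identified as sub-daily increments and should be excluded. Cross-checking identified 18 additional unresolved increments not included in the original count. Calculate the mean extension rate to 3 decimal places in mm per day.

After corrections the count is 477 − 14 + 18 = 481 daily increments.
Extension rate ≈ 1.3 / 481 = 0.003 mm per day.

0.003 mm per day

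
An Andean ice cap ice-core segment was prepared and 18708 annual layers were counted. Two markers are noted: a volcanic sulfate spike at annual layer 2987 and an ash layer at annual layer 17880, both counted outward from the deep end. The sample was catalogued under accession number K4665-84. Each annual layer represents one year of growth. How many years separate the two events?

Separation: 17880 − 2987 = 14893 annual layers.
One annual layer per year makes the interval 14893 years.

14893 yr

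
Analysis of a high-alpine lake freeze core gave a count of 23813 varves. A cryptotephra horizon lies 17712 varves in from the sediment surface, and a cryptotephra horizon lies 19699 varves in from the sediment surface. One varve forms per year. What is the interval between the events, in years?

The two markers are separated by 19699 − 17712 = 1987 varves.
At one varve per year, 1987 years elapsed between them.

1987 yr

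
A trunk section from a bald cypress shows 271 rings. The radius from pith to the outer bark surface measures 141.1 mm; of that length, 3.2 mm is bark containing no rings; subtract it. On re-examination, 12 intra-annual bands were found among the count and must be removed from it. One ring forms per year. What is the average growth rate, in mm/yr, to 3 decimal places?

Correcting the raw count gives 271 − 12 = 259 true rings.
Net length = 141.1 − 3.2 = 137.9 mm.
Extension rate ≈ 137.9 / 259 = 0.532 mm/yr.

0.532 mm/yr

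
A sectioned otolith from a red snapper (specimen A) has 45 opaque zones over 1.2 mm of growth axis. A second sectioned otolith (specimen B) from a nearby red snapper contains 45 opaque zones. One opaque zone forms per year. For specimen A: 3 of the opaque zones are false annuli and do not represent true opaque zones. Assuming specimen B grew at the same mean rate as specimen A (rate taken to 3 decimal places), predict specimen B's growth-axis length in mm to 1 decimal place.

1.3 mm

Specimen A: correcting the raw count gives 45 − 3 = 42 true opaque zones.
A: 1.2 mm over 42 years gives 1.2 / 42 ≈ 0.029 mm/yr.
For B, 0.029 mm/year × 45 years = 1.3 mm.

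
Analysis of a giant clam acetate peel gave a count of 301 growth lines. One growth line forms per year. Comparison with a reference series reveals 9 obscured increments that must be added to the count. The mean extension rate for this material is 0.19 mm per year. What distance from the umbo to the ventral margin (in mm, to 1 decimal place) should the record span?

58.9 mm

Correcting the raw count gives 301 + 9 = 310 true growth lines.
Predicted length = 0.19 mm/year × 310 years = 58.9 mm.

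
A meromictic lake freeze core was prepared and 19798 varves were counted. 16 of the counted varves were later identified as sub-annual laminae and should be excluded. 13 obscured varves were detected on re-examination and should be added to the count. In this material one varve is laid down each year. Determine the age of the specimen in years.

After corrections the count is 19798 − 16 + 13 = 19795 varves.
With a one-to-one varve periodicity this is 19795 years.

19795 years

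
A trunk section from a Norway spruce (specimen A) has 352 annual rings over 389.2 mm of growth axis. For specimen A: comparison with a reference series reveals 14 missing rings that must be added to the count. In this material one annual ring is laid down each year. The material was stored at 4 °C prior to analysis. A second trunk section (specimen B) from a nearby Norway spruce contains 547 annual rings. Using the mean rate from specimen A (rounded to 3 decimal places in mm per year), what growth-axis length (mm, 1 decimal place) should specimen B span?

Specimen A: after corrections the count is 352 + 14 = 366 annual rings.
A: Extension rate ≈ 389.2 / 366 = 1.063 mm/yr.
For B, 1.063 mm/year × 547 years = 581.5 mm.

581.5 mm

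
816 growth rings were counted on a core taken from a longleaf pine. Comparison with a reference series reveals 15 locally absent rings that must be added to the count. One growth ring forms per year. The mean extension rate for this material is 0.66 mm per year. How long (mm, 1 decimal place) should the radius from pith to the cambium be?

548.5 mm

Adjusted count: 816 + 15 = 831 growth rings.
Length ≈ 0.66 × 831 = 548.5 mm.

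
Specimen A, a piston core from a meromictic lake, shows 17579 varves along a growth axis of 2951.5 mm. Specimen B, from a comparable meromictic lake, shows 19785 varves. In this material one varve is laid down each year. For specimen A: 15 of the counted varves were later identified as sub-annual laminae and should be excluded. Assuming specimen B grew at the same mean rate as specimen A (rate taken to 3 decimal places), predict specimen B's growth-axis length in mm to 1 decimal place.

3323.9 mm

Specimen A: adjusted count: 17579 − 15 = 17564 varves.
A: Mean rate = 2951.5 mm / 17564 years ≈ 0.168 mm/yr.
B's length ≈ 0.168 × 19785 = 3323.9 mm.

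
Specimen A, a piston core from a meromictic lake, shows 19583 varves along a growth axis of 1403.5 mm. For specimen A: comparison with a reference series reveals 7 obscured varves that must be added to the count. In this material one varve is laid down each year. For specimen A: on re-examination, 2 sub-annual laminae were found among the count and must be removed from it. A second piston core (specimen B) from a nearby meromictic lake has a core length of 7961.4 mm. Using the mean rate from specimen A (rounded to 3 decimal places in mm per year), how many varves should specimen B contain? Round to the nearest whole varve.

110575 varves

Specimen A: true varve count = 19583 − 2 + 7 = 19588.
A: 1403.5 mm over 19588 years gives 1403.5 / 19588 ≈ 0.072 mm/yr.
B spans 7961.4 / 0.072 = 110575.00 years ≈ 110575 varves.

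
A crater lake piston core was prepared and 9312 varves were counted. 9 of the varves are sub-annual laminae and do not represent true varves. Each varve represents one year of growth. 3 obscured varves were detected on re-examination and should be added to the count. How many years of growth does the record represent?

Adjusted count: 9312 − 9 + 3 = 9306 varves.
With a one-to-one varve periodicity this is 9306 years.

9306 years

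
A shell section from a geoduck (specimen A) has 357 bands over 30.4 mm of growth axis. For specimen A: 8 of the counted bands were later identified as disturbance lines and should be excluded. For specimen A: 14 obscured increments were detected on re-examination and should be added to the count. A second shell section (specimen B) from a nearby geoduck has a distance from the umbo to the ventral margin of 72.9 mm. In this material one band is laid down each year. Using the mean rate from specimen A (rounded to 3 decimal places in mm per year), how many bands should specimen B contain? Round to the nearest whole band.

Specimen A: adjusted count: 357 − 8 + 14 = 363 bands.
A: 30.4 mm over 363 years gives 30.4 / 363 ≈ 0.084 mm/yr.
For B, 72.9 / 0.084 = 867.86 years ≈ 868 bands.

868 bands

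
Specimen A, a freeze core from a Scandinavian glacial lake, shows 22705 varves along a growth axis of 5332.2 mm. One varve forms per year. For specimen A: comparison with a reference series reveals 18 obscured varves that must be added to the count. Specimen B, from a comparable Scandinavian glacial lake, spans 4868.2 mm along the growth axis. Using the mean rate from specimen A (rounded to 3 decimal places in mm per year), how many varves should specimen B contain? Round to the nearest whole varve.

Specimen A: adjusted count: 22705 + 18 = 22723 varves.
A: 5332.2 mm over 22723 years gives 5332.2 / 22723 ≈ 0.235 mm/year.
Specimen B: 4868.2 mm / 0.235 mm per year = 20715.74 years ≈ 20716 varves.

20716 varves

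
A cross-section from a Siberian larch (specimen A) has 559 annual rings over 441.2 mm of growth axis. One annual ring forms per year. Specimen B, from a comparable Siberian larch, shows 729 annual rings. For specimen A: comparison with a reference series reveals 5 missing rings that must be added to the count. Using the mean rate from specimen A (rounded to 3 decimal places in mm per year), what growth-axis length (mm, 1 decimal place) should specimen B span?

Specimen A: adjusted count: 559 + 5 = 564 annual rings.
A: Mean rate = 441.2 mm / 564 years ≈ 0.782 mm per year.
Length of B = 0.782 × 729 = 570.1 mm.

570.1 mm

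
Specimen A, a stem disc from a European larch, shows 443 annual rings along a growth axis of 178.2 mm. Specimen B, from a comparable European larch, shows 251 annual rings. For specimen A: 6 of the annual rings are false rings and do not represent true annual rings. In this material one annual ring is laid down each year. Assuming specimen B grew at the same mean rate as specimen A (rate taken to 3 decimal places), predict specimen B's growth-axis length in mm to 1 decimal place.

102.4 mm

Specimen A: after corrections the count is 443 − 6 = 437 annual rings.
A: 178.2 mm over 437 years gives 178.2 / 437 ≈ 0.408 mm per year.
For B, 0.408 mm/year × 251 years = 102.4 mm.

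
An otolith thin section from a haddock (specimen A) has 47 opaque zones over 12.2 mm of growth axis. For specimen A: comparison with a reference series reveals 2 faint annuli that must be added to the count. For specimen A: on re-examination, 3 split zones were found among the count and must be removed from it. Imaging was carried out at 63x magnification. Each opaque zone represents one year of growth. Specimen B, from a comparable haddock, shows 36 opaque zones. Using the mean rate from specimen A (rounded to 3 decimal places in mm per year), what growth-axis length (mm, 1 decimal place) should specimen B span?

9.5 mm

Specimen A: true opaque zone count = 47 − 3 + 2 = 46.
A: Mean rate = 12.2 mm / 46 years ≈ 0.265 mm per year.
B's length ≈ 0.265 × 36 = 9.5 mm.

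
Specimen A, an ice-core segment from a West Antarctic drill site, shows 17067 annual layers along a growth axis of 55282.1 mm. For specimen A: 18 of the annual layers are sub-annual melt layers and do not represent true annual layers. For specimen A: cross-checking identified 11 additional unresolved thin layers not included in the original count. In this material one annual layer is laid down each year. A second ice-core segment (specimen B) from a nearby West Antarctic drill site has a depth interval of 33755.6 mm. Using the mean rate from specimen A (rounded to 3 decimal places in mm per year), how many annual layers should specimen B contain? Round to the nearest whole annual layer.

10418 annual layers

Specimen A: true annual layer count = 17067 − 18 + 11 = 17060.
A: 55282.1 mm over 17060 years gives 55282.1 / 17060 ≈ 3.240 mm/yr.
Specimen B: 33755.6 mm / 3.240 mm per year = 10418.40 years ≈ 10418 annual layers.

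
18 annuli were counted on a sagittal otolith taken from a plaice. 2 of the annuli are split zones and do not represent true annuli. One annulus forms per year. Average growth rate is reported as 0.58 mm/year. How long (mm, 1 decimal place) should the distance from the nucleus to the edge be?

Adjusted count: 18 − 2 = 16 annuli.
16 years at 0.58 mm/year gives 0.58 × 16 = 9.3 mm.

9.3 mm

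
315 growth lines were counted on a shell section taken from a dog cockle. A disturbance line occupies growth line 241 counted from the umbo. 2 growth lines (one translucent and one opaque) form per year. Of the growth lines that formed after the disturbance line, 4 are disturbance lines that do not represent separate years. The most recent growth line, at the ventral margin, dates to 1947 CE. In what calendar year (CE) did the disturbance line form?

The disturbance line sits at growth line 241 from the umbo, so 315 − 241 = 74 growth lines formed after it.
Removing the 4 false growth lines leaves 74 − 4 = 70 true growth lines beyond the disturbance line.
70 growth lines at 2 per year is 70 / 2 = 35 years.
The growth line at the ventral margin is 1947 CE, so the disturbance line dates to 1947 − 35 = 1912 CE.

1912 CE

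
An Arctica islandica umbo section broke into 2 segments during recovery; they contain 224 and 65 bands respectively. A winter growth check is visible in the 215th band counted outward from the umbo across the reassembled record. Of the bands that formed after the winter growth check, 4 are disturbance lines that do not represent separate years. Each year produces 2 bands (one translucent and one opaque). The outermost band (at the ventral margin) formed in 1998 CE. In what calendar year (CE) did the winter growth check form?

1963 CE

Total bands = 224 + 65 = 289.
The winter growth check sits at band 215 from the umbo, so 289 − 215 = 74 bands formed after it.
74 − 4 false = 70 true bands after the winter growth check.
With 2 bands per year, 70 / 2 = 35 years.
The band at the ventral margin is 1998 CE, so the winter growth check dates to 1998 − 35 = 1963 CE.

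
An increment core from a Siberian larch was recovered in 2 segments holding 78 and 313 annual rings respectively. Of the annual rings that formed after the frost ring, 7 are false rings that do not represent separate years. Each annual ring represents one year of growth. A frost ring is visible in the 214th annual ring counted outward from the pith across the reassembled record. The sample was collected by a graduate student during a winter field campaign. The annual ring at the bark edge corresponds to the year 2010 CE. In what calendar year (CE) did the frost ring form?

1840 CE

Total annual rings = 78 + 313 = 391.
The frost ring sits at annual ring 214 from the pith, so 391 − 214 = 177 annual rings formed after it.
Excluding 7 false annual rings: 177 − 7 = 170.
2010 − 170 = 1840 CE.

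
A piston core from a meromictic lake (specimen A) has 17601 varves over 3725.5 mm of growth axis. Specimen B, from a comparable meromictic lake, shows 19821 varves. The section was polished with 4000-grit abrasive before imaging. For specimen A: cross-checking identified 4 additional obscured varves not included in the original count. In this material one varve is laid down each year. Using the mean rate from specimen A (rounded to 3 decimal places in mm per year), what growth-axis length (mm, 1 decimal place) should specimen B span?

4202.1 mm

Specimen A: true varve count = 17601 + 4 = 17605.
A: Extension rate ≈ 3725.5 / 17605 = 0.212 mm/year.
B's length ≈ 0.212 × 19821 = 4202.1 mm.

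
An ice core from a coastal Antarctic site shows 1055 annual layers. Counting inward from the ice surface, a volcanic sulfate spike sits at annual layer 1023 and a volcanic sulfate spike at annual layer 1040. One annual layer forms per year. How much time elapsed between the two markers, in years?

17 yr

The two markers are separated by 1040 − 1023 = 17 annual layers.
One annual layer per year makes the interval 17 years.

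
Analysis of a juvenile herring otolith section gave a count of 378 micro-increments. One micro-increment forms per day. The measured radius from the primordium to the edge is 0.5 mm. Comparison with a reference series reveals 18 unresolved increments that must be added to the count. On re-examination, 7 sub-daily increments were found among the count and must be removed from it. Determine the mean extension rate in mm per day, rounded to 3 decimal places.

0.001 mm per day

Adjusted count: 378 − 7 + 18 = 389 micro-increments.
Extension rate ≈ 0.5 / 389 = 0.001 mm per day.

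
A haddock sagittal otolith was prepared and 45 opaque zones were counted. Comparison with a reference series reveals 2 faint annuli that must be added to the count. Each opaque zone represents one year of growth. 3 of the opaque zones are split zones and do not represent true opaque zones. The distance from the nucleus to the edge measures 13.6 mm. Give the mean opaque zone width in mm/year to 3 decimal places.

After corrections the count is 45 − 3 + 2 = 44 opaque zones.
13.6 mm over 44 years gives 13.6 / 44 ≈ 0.309 mm/year.

0.309 mm/year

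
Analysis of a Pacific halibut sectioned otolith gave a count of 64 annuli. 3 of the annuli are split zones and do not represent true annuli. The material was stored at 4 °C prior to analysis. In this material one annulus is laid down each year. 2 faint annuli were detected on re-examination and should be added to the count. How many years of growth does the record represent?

Correcting the raw count gives 64 − 3 + 2 = 63 true annuli.
One annulus per year makes the duration 63 years.

63 yr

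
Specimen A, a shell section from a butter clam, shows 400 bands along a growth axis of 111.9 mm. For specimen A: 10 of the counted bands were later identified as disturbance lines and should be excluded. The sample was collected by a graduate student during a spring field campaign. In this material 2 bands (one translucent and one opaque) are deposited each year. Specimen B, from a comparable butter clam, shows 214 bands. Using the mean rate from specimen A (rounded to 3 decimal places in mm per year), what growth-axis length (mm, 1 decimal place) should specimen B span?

61.4 mm

Specimen A: adjusted count: 400 − 10 = 390 bands.
Specimen A: with 2 bands per year, 390 / 2 = 195 years.
A: Mean rate = 111.9 mm / 195 years ≈ 0.574 mm/yr.
Specimen B: with 2 bands per year, 214 / 2 = 107 years. Length of B = 0.574 × 107 = 61.4 mm.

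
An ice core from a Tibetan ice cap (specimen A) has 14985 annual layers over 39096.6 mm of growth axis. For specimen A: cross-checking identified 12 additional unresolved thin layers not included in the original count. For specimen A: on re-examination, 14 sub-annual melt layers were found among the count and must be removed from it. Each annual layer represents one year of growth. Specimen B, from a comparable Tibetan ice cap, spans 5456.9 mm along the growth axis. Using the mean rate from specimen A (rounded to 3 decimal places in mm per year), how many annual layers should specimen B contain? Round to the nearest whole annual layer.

2092 annual layers

Specimen A: adjusted count: 14985 − 14 + 12 = 14983 annual layers.
A: Extension rate ≈ 39096.6 / 14983 = 2.609 mm per year.
For B, 5456.9 / 2.609 = 2091.57 years ≈ 2092 annual layers.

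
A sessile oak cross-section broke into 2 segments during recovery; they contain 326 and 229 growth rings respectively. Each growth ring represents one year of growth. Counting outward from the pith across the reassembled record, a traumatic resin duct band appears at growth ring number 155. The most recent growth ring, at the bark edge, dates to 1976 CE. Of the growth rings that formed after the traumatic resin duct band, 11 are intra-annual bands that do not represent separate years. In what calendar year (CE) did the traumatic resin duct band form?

Total growth rings = 326 + 229 = 555.
Between growth ring 155 and the bark edge there are 555 − 155 = 400 growth rings.
Excluding 11 false growth rings: 400 − 11 = 389.
Counting back 389 years from 1976 CE places the traumatic resin duct band in 1976 − 389 = 1587 CE.

1587 CE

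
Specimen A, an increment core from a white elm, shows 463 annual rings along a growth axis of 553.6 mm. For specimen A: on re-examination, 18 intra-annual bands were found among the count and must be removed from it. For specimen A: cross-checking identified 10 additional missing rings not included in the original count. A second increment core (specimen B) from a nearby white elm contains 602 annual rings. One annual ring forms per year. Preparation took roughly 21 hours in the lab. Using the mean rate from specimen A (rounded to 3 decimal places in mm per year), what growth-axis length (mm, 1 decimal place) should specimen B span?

Specimen A: after corrections the count is 463 − 18 + 10 = 455 annual rings.
A: Mean rate = 553.6 mm / 455 years ≈ 1.217 mm/yr.
For B, 1.217 mm/year × 602 years = 732.6 mm.

732.6 mm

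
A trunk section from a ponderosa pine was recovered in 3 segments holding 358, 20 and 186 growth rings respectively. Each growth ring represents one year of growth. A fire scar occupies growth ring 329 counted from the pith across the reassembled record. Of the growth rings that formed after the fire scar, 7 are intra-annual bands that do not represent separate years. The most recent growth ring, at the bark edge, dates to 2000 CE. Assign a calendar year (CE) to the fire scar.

1772 CE

Total growth rings = 358 + 20 + 186 = 564.
Between growth ring 329 and the bark edge there are 564 − 329 = 235 growth rings.
235 − 7 false = 228 true growth rings after the fire scar.
Counting back 228 years from 2000 CE places the fire scar in 2000 − 228 = 1772 CE.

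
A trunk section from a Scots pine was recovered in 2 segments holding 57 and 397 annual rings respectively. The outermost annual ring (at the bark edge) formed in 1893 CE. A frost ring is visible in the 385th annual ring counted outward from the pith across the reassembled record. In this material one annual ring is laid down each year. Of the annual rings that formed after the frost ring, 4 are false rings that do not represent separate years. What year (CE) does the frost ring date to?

Total annual rings = 57 + 397 = 454.
Between annual ring 385 and the bark edge there are 454 − 385 = 69 annual rings.
Excluding 4 false annual rings: 69 − 4 = 65.
Counting back 65 years from 1893 CE places the frost ring in 1893 − 65 = 1828 CE.

1828 CE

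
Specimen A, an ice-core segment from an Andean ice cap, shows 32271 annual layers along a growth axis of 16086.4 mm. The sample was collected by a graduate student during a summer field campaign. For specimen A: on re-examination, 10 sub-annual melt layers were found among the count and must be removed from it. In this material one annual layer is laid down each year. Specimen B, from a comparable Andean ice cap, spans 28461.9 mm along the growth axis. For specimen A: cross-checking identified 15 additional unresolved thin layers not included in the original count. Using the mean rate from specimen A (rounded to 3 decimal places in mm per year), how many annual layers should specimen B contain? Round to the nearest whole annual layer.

Specimen A: adjusted count: 32271 − 10 + 15 = 32276 annual layers.
A: Extension rate ≈ 16086.4 / 32276 = 0.498 mm/yr.
For B, 28461.9 / 0.498 = 57152.41 years ≈ 57152 annual layers.

57152 annual layers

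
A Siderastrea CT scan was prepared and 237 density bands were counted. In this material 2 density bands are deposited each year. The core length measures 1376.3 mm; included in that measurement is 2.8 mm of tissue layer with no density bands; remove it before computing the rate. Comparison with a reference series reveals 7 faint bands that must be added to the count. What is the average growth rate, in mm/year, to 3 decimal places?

11.258 mm/year

After corrections the count is 237 + 7 = 244 density bands.
Dividing by 2 density bands per year: 244 / 2 = 122 years.
Net length = 1376.3 − 2.8 = 1373.5 mm.
Mean rate = 1373.5 mm / 122 years ≈ 11.258 mm/year.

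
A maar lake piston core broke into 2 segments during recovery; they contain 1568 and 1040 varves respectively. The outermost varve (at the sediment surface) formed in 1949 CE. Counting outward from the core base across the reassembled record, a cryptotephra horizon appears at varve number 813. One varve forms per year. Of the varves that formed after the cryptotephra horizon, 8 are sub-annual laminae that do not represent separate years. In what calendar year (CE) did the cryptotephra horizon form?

162 CE

Total varves = 1568 + 1040 = 2608.
2608 − 813 = 1795 varves lie beyond the cryptotephra horizon toward the sediment surface.
Excluding 8 false varves: 1795 − 8 = 1787.
1949 − 1787 = 162 CE.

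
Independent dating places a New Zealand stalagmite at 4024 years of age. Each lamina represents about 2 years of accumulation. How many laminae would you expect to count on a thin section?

2012 laminae

One lamina every 2 years means 4024 / 2 = 2012 laminae.
So 2012 laminae should be present.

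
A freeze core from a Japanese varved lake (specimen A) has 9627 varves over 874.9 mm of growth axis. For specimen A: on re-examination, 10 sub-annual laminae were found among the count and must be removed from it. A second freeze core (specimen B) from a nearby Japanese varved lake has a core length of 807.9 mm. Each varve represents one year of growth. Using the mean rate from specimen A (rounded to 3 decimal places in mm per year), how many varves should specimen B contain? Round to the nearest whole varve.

Specimen A: after corrections the count is 9627 − 10 = 9617 varves.
A: 874.9 mm over 9617 years gives 874.9 / 9617 ≈ 0.091 mm/year.
B spans 807.9 / 0.091 = 8878.02 years ≈ 8878 varves.

8878 varves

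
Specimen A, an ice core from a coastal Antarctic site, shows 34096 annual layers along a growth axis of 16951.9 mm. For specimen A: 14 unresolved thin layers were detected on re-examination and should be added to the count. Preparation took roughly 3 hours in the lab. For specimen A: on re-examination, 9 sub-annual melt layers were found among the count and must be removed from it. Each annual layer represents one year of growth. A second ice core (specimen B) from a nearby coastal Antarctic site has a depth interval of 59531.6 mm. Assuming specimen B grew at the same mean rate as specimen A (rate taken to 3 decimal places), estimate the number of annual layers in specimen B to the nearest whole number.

119782 annual layers

Specimen A: adjusted count: 34096 − 9 + 14 = 34101 annual layers.
A: Extension rate ≈ 16951.9 / 34101 = 0.497 mm/yr.
Specimen B: 59531.6 mm / 0.497 mm per year = 119781.89 years ≈ 119782 annual layers.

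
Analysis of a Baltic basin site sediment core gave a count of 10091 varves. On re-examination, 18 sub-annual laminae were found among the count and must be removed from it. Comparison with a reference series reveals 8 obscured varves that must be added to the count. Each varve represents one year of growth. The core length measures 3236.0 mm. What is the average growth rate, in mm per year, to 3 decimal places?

0.321 mm per year

Correcting the raw count gives 10091 − 18 + 8 = 10081 true varves.
3236.0 mm over 10081 years gives 3236.0 / 10081 ≈ 0.321 mm per year.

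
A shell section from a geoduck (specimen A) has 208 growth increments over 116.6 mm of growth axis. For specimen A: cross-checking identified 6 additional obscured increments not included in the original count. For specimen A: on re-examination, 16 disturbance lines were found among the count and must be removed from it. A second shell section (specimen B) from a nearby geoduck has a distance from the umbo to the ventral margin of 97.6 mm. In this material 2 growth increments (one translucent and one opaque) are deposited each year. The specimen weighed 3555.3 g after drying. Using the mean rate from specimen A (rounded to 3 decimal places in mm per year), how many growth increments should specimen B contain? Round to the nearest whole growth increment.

Specimen A: adjusted count: 208 − 16 + 6 = 198 growth increments.
Specimen A: with 2 growth increments per year, 198 / 2 = 99 years.
A: Extension rate ≈ 116.6 / 99 = 1.178 mm per year.
B spans 97.6 / 1.178 = 82.85 years; at 2 growth increments per year that is 82.85 × 2 ≈ 166 growth increments.

166 growth increments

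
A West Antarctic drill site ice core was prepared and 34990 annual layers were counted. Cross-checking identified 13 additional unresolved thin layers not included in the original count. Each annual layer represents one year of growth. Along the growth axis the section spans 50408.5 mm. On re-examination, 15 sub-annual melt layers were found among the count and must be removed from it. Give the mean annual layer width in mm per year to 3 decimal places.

After corrections the count is 34990 − 15 + 13 = 34988 annual layers.
50408.5 mm over 34988 years gives 50408.5 / 34988 ≈ 1.441 mm per year.

1.441 mm per year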